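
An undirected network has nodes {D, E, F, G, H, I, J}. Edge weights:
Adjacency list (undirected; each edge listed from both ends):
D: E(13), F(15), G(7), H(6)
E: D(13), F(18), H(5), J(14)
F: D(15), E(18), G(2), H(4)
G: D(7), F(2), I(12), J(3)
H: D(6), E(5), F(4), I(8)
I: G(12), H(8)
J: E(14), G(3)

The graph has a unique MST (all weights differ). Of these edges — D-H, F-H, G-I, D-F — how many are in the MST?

2

Sort edges by weight, then run Kruskal:
F-G (2): add. Components now {D} {E} {F,G} {H} {I} {J}
G-J (3): add. Components now {D} {E} {F,G,J} {H} {I}
F-H (4): add. Components now {D} {E} {F,G,H,J} {I}
E-H (5): add. Components now {D} {E,F,G,H,J} {I}
D-H (6): add. Components now {D,E,F,G,H,J} {I}
D-G (7): skip — D and G already connected.
H-I (8): add. Components now {D,E,F,G,H,I,J}
MST edge set: {F-G, G-J, F-H, E-H, D-H, H-I}.
Of the listed edges, {D-H, F-H} are in the MST → 2.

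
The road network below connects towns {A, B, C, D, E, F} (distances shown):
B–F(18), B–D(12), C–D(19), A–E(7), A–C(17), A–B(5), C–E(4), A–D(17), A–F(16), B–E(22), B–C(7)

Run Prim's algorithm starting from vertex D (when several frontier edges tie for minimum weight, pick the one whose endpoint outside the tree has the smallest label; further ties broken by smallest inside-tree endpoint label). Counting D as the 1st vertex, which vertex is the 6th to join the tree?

Prim's algorithm from D:
Step 1: frontier [B–D 12, A–D 17, C–D 19] → take B–D (12); add B.
Step 2: frontier [A–B 5, B–C 7, B–F 18, B–E 22, A–D 17, C–D 19] → take A–B (5); add A.
Step 3: frontier [A–E 7, A–F 16, A–C 17, B–C 7, B–F 18, B–E 22, C–D 19] → take B–C (7); add C.
Step 4: frontier [A–E 7, A–F 16, B–F 18, B–E 22, C–E 4] → take C–E (4); add E.
Step 5: frontier [A–F 16, B–F 18] → take A–F (16); add F.
Vertex order: D, B, A, C, E, F. The 6th vertex is F.

F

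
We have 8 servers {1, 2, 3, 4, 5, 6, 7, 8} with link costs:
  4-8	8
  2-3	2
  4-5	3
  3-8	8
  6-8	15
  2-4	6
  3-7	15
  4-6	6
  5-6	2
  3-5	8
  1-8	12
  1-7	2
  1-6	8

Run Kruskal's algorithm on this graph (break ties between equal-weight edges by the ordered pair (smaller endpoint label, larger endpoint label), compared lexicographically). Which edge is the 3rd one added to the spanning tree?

Kruskal's algorithm — process edges by increasing weight (ties by edge label):
1-7 (2): add — endpoints in different components.
2-3 (2): add — endpoints in different components.
5-6 (2): add — endpoints in different components.
4-5 (3): add — endpoints in different components.
2-4 (6): add — endpoints in different components.
4-6 (6): skip — 4 and 6 already connected.
1-6 (8): add — endpoints in different components.
3-5 (8): skip — 3 and 5 already connected.
3-8 (8): add — endpoints in different components.
The 3rd edge added is 5-6.

5-6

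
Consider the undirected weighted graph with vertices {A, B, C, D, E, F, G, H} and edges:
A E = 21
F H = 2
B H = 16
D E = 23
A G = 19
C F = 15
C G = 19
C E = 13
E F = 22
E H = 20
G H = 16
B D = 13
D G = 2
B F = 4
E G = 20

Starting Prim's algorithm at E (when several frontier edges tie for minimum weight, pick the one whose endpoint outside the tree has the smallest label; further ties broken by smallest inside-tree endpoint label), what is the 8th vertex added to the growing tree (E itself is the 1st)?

Prim's algorithm from E:
Step 1: cheapest edge leaving the tree is C E (13); add C.
Step 2: cheapest edge leaving the tree is C F (15); add F.
Step 3: cheapest edge leaving the tree is F H (2); add H.
Step 4: cheapest edge leaving the tree is B F (4); add B.
Step 5: cheapest edge leaving the tree is B D (13); add D.
Step 6: cheapest edge leaving the tree is D G (2); add G.
Step 7: cheapest edge leaving the tree is A G (19); add A.
Vertex order: E, C, F, H, B, D, G, A. The 8th vertex is A.

A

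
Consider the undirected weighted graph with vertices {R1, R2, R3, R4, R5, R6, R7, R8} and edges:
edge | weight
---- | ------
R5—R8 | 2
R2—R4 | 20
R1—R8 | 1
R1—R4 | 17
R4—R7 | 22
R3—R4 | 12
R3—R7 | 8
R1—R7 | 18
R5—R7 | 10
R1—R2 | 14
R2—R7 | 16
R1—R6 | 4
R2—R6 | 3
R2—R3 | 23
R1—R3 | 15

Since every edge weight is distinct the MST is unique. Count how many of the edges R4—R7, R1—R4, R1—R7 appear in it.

Kruskal's algorithm — process edges by increasing weight (ties by edge label):
R1—R8 (1): add — endpoints in different components.
R5—R8 (2): add — endpoints in different components.
R2—R6 (3): add — endpoints in different components.
R1—R6 (4): add — endpoints in different components.
R3—R7 (8): add — endpoints in different components.
R5—R7 (10): add — endpoints in different components.
R3—R4 (12): add — endpoints in different components.
MST edge set: {R1—R8, R5—R8, R2—R6, R1—R6, R3—R7, R5—R7, R3—R4}.
Of the listed edges, {} are in the MST → 0.

0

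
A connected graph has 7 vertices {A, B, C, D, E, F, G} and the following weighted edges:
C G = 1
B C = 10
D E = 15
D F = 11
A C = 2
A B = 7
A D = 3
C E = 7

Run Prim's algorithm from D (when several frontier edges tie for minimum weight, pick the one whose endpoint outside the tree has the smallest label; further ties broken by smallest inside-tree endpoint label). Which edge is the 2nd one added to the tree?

A-C

Prim, starting at D.
Step 1: frontier [A D 3, D F 11, D E 15] → take A D (3); add A.
Step 2: frontier [A C 2, A B 7, D F 11, D E 15] → take A C (2); add C.
Step 3: frontier [A B 7, C G 1, C E 7, B C 10, D F 11, D E 15] → take C G (1); add G.
Step 4: frontier [A B 7, C E 7, B C 10, D F 11, D E 15] → take A B (7); add B.
Step 5: frontier [C E 7, D F 11, D E 15] → take C E (7); add E.
Step 6: frontier [D F 11] → take D F (11); add F.
The 2nd edge added is A C.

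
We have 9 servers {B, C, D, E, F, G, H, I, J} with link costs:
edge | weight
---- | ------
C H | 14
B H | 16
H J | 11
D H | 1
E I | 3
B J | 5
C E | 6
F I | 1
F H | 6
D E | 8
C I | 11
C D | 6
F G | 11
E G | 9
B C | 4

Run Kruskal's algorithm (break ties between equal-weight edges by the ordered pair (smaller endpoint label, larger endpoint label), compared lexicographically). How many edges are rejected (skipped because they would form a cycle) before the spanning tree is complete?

2

Kruskal's algorithm — process edges by increasing weight (ties by edge label):
D H (1): add — endpoints in different components.
F I (1): add — endpoints in different components.
E I (3): add — endpoints in different components.
B C (4): add — endpoints in different components.
B J (5): add — endpoints in different components.
C D (6): add — endpoints in different components.
C E (6): add — endpoints in different components.
F H (6): skip — F and H already connected.
D E (8): skip — D and E already connected.
E G (9): add — endpoints in different components.
Edges rejected before the tree was complete: 2.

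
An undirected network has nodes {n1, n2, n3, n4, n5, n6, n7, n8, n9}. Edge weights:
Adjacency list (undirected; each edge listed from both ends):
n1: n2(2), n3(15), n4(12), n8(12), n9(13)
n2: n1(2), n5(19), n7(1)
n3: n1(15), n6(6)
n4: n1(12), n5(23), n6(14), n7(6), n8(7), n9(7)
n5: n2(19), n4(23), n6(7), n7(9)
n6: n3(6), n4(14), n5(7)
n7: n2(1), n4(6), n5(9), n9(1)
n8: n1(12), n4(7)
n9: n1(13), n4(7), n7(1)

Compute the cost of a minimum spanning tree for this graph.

39

Prim, starting at n5.
Step 1: cheapest edge leaving the tree is n5–n6 (7); add n6.
Step 2: cheapest edge leaving the tree is n3–n6 (6); add n3.
Step 3: cheapest edge leaving the tree is n5–n7 (9); add n7.
Step 4: cheapest edge leaving the tree is n2–n7 (1); add n2.
Step 5: cheapest edge leaving the tree is n7–n9 (1); add n9.
Step 6: cheapest edge leaving the tree is n1–n2 (2); add n1.
Step 7: cheapest edge leaving the tree is n4–n7 (6); add n4.
Step 8: cheapest edge leaving the tree is n4–n8 (7); add n8.
MST edges: n5–n6, n3–n6, n5–n7, n2–n7, n7–n9, n1–n2, n4–n7, n4–n8; total weight 7+6+9+1+1+2+6+7 = 39.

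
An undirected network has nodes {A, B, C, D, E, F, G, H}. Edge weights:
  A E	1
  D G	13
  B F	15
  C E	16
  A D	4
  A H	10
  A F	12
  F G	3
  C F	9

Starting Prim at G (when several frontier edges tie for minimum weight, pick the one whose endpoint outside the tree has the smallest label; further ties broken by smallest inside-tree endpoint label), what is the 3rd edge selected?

Prim's algorithm from G:
Step 1: cheapest edge leaving the tree is F G (3); add F.
Step 2: cheapest edge leaving the tree is C F (9); add C.
Step 3: cheapest edge leaving the tree is A F (12); add A.
Step 4: cheapest edge leaving the tree is A E (1); add E.
Step 5: cheapest edge leaving the tree is A D (4); add D.
Step 6: cheapest edge leaving the tree is A H (10); add H.
Step 7: cheapest edge leaving the tree is B F (15); add B.
The 3rd edge added is A F.

A-F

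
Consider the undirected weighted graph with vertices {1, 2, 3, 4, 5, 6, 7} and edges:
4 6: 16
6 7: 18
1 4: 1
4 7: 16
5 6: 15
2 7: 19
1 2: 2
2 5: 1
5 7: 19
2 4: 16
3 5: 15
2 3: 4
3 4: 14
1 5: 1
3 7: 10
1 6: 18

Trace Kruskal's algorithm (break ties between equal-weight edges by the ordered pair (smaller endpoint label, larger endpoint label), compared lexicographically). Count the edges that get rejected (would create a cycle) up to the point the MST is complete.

Kruskal: consider edges lightest-first.
1 4 (1): add. Components now {1,4} {2} {3} {5} {6} {7}
1 5 (1): add. Components now {1,4,5} {2} {3} {6} {7}
2 5 (1): add. Components now {1,2,4,5} {3} {6} {7}
1 2 (2): skip — 1 and 2 already connected.
2 3 (4): add. Components now {1,2,3,4,5} {6} {7}
3 7 (10): add. Components now {1,2,3,4,5,7} {6}
3 4 (14): skip — 3 and 4 already connected.
3 5 (15): skip — 3 and 5 already connected.
5 6 (15): add. Components now {1,2,3,4,5,6,7}
Edges rejected before the tree was complete: 3.

3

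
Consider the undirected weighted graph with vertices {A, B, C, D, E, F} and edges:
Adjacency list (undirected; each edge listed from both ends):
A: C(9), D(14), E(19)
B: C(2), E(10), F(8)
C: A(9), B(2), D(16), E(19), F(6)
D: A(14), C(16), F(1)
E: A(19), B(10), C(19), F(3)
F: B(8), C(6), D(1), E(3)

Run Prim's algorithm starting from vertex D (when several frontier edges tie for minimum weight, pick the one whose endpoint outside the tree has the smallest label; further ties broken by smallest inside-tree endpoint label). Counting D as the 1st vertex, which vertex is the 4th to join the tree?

C

Prim, starting at D.
Step 1: cheapest edge leaving the tree is D–F (1); add F.
Step 2: cheapest edge leaving the tree is E–F (3); add E.
Step 3: cheapest edge leaving the tree is C–F (6); add C.
Step 4: cheapest edge leaving the tree is B–C (2); add B.
Step 5: cheapest edge leaving the tree is A–C (9); add A.
Vertex order: D, F, E, C, B, A. The 4th vertex is C.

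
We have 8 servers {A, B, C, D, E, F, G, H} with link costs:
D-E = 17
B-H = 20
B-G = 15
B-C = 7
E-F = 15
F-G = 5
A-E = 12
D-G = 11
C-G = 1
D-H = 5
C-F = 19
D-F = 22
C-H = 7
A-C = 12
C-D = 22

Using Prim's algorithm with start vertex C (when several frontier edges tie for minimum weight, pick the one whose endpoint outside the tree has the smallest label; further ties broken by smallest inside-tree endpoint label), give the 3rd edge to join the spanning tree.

Grow the tree from C using Prim:
Step 1: cheapest edge leaving the tree is C-G (1); add G.
Step 2: cheapest edge leaving the tree is F-G (5); add F.
Step 3: cheapest edge leaving the tree is B-C (7); add B.
Step 4: cheapest edge leaving the tree is C-H (7); add H.
Step 5: cheapest edge leaving the tree is D-H (5); add D.
Step 6: cheapest edge leaving the tree is A-C (12); add A.
Step 7: cheapest edge leaving the tree is A-E (12); add E.
The 3rd edge added is B-C.

B-C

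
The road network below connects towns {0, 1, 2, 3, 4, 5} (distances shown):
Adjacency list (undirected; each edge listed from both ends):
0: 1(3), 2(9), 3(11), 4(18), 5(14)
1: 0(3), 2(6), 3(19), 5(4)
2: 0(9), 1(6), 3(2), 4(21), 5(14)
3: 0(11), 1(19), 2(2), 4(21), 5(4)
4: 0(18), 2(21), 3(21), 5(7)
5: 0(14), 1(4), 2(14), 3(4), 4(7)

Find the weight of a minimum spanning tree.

20

Grow the tree from 1 using Prim:
Step 1: frontier [0–1 3, 1–5 4, 1–2 6, 1–3 19] → take 0–1 (3); add 0.
Step 2: frontier [0–2 9, 0–3 11, 0–5 14, 0–4 18, 1–5 4, 1–2 6, 1–3 19] → take 1–5 (4); add 5.
Step 3: frontier [0–2 9, 0–3 11, 0–4 18, 1–2 6, 1–3 19, 3–5 4, 4–5 7, 2–5 14] → take 3–5 (4); add 3.
Step 4: frontier [0–2 9, 0–4 18, 1–2 6, 2–3 2, 3–4 21, 4–5 7, 2–5 14] → take 2–3 (2); add 2.
Step 5: frontier [0–4 18, 2–4 21, 3–4 21, 4–5 7] → take 4–5 (7); add 4.
MST edges: 0–1, 1–5, 3–5, 2–3, 4–5; total weight 3+4+4+2+7 = 20.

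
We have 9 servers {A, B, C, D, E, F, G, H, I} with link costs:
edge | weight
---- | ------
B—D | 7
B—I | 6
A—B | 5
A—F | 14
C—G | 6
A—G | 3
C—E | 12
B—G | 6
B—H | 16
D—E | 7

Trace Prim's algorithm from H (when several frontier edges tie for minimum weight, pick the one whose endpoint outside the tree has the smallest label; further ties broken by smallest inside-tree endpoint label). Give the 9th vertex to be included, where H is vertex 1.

Prim, starting at H.
Step 1: cheapest edge leaving the tree is B—H (16); add B.
Step 2: cheapest edge leaving the tree is A—B (5); add A.
Step 3: cheapest edge leaving the tree is A—G (3); add G.
Step 4: cheapest edge leaving the tree is C—G (6); add C.
Step 5: cheapest edge leaving the tree is B—I (6); add I.
Step 6: cheapest edge leaving the tree is B—D (7); add D.
Step 7: cheapest edge leaving the tree is D—E (7); add E.
Step 8: cheapest edge leaving the tree is A—F (14); add F.
Vertex order: H, B, A, G, C, I, D, E, F. The 9th vertex is F.

F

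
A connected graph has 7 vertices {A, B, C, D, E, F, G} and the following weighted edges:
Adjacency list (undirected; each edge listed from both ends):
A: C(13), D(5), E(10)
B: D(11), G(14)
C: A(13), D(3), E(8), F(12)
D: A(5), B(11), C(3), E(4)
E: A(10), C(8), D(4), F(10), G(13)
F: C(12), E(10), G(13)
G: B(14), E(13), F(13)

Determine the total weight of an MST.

Prim, starting at B.
Step 1: cheapest edge leaving the tree is B–D (11); add D.
Step 2: cheapest edge leaving the tree is C–D (3); add C.
Step 3: cheapest edge leaving the tree is D–E (4); add E.
Step 4: cheapest edge leaving the tree is A–D (5); add A.
Step 5: cheapest edge leaving the tree is E–F (10); add F.
Step 6: cheapest edge leaving the tree is E–G (13); add G.
MST edges: B–D, C–D, D–E, A–D, E–F, E–G; total weight 11+3+4+5+10+13 = 46.

46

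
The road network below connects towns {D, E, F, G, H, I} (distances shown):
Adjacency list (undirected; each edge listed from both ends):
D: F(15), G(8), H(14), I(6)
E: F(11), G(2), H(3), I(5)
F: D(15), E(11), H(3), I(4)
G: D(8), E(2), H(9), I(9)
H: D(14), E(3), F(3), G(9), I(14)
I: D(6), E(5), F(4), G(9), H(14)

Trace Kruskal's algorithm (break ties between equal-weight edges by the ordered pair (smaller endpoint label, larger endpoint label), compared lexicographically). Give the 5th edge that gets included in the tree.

D-I

Kruskal: consider edges lightest-first.
E—G (2): add — endpoints in different components.
E—H (3): add — endpoints in different components.
F—H (3): add — endpoints in different components.
F—I (4): add — endpoints in different components.
E—I (5): skip — E and I already connected.
D—I (6): add — endpoints in different components.
The 5th edge added is D—I.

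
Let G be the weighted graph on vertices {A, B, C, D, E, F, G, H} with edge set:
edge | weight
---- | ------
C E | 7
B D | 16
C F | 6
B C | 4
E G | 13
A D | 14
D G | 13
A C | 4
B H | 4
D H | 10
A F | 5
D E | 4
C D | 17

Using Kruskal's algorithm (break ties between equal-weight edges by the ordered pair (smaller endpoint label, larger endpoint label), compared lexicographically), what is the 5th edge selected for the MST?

A-F

Sort edges by weight, then run Kruskal:
A C (4): add — endpoints in different components.
B C (4): add — endpoints in different components.
B H (4): add — endpoints in different components.
D E (4): add — endpoints in different components.
A F (5): add — endpoints in different components.
C F (6): skip — C and F already connected.
C E (7): add — endpoints in different components.
D H (10): skip — D and H already connected.
D G (13): add — endpoints in different components.
The 5th edge added is A F.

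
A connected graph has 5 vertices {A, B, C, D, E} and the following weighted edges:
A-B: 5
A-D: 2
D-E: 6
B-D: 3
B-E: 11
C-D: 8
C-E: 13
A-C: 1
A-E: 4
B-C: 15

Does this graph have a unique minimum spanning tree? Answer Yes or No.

Yes

Kruskal's algorithm — process edges by increasing weight (ties by edge label):
A-C (1): add. Components now {A,C} {B} {D} {E}
A-D (2): add. Components now {A,C,D} {B} {E}
B-D (3): add. Components now {A,B,C,D} {E}
A-E (4): add. Components now {A,B,C,D,E}
Every non-tree edge has weight strictly greater than the heaviest edge on the tree path between its endpoints, so the MST is unique.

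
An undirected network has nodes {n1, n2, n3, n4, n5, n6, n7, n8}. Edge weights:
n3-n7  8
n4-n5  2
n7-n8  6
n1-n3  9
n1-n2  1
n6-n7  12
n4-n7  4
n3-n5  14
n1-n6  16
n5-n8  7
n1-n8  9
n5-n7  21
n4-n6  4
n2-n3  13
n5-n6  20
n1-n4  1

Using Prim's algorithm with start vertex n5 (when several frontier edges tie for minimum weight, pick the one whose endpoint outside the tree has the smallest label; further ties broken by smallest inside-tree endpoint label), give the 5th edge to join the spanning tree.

Prim's algorithm from n5:
Step 1: cheapest edge leaving the tree is n4-n5 (2); add n4.
Step 2: cheapest edge leaving the tree is n1-n4 (1); add n1.
Step 3: cheapest edge leaving the tree is n1-n2 (1); add n2.
Step 4: cheapest edge leaving the tree is n4-n6 (4); add n6.
Step 5: cheapest edge leaving the tree is n4-n7 (4); add n7.
Step 6: cheapest edge leaving the tree is n7-n8 (6); add n8.
Step 7: cheapest edge leaving the tree is n3-n7 (8); add n3.
The 5th edge added is n4-n7.

n4-n7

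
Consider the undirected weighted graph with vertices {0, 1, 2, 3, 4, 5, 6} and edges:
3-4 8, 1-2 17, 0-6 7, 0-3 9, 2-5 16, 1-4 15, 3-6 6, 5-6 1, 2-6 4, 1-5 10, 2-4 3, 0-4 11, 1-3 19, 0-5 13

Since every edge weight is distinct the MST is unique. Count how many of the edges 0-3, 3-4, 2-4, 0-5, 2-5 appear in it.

1

Kruskal's algorithm — process edges by increasing weight (ties by edge label):
5-6 (1): add. Components now {0} {1} {2} {3} {4} {5,6}
2-4 (3): add. Components now {0} {1} {2,4} {3} {5,6}
2-6 (4): add. Components now {0} {1} {2,4,5,6} {3}
3-6 (6): add. Components now {0} {1} {2,3,4,5,6}
0-6 (7): add. Components now {0,2,3,4,5,6} {1}
3-4 (8): skip — 3 and 4 already connected.
0-3 (9): skip — 0 and 3 already connected.
1-5 (10): add. Components now {0,1,2,3,4,5,6}
MST edge set: {5-6, 2-4, 2-6, 3-6, 0-6, 1-5}.
Of the listed edges, {2-4} are in the MST → 1.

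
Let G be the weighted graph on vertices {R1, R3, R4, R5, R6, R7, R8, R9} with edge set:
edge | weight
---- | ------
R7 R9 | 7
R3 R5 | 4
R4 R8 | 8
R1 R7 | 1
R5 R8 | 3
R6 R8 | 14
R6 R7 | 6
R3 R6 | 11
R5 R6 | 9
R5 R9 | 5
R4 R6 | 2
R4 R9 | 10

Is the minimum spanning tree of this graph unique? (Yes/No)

Yes

Kruskal: consider edges lightest-first.
R1 R7 (1): add — endpoints in different components.
R4 R6 (2): add — endpoints in different components.
R5 R8 (3): add — endpoints in different components.
R3 R5 (4): add — endpoints in different components.
R5 R9 (5): add — endpoints in different components.
R6 R7 (6): add — endpoints in different components.
R7 R9 (7): add — endpoints in different components.
Every non-tree edge has weight strictly greater than the heaviest edge on the tree path between its endpoints, so the MST is unique.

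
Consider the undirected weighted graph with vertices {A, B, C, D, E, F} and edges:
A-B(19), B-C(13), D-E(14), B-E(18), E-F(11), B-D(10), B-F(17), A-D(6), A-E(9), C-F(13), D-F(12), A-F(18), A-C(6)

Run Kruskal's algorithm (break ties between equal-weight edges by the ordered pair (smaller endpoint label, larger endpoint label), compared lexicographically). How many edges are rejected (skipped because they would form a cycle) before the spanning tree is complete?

0

Kruskal: consider edges lightest-first.
A-C (6): add — endpoints in different components.
A-D (6): add — endpoints in different components.
A-E (9): add — endpoints in different components.
B-D (10): add — endpoints in different components.
E-F (11): add — endpoints in different components.
Edges rejected before the tree was complete: 0.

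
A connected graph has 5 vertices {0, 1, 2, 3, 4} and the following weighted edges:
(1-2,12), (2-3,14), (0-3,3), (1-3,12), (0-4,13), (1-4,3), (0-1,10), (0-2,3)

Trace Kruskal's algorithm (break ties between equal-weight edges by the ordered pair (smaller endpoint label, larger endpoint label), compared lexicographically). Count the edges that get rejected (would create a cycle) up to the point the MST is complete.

0

Kruskal: consider edges lightest-first.
0-2 (3): add. Components now {0,2} {1} {3} {4}
0-3 (3): add. Components now {0,2,3} {1} {4}
1-4 (3): add. Components now {0,2,3} {1,4}
0-1 (10): add. Components now {0,1,2,3,4}
Edges rejected before the tree was complete: 0.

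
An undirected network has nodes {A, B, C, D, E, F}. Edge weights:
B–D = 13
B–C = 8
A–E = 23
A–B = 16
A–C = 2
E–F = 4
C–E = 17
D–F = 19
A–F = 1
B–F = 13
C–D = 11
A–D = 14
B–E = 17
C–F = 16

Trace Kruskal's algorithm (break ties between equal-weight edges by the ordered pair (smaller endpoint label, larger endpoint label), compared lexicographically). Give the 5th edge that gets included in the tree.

Sort edges by weight, then run Kruskal:
A–F (1): add. Components now {A,F} {B} {C} {D} {E}
A–C (2): add. Components now {A,C,F} {B} {D} {E}
E–F (4): add. Components now {A,C,E,F} {B} {D}
B–C (8): add. Components now {A,B,C,E,F} {D}
C–D (11): add. Components now {A,B,C,D,E,F}
The 5th edge added is C–D.

C-D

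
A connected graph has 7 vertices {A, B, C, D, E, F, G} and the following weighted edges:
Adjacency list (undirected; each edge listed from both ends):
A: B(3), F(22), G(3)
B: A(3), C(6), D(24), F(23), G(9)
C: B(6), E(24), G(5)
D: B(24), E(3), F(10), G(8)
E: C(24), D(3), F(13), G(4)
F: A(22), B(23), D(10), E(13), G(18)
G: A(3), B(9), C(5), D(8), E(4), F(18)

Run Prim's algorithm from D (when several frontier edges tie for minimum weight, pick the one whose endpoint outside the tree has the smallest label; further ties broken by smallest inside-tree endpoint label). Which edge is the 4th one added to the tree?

Prim's algorithm from D:
Step 1: cheapest edge leaving the tree is D-E (3); add E.
Step 2: cheapest edge leaving the tree is E-G (4); add G.
Step 3: cheapest edge leaving the tree is A-G (3); add A.
Step 4: cheapest edge leaving the tree is A-B (3); add B.
Step 5: cheapest edge leaving the tree is C-G (5); add C.
Step 6: cheapest edge leaving the tree is D-F (10); add F.
The 4th edge added is A-B.

A-B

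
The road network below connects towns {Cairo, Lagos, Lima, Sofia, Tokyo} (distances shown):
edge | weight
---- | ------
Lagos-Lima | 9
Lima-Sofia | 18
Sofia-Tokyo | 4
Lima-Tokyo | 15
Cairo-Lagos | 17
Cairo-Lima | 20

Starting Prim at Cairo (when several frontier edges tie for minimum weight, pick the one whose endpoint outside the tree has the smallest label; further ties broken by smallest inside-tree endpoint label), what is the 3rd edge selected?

Grow the tree from Cairo using Prim:
Step 1: cheapest edge leaving the tree is Cairo-Lagos (17); add Lagos.
Step 2: cheapest edge leaving the tree is Lagos-Lima (9); add Lima.
Step 3: cheapest edge leaving the tree is Lima-Tokyo (15); add Tokyo.
Step 4: cheapest edge leaving the tree is Sofia-Tokyo (4); add Sofia.
The 3rd edge added is Lima-Tokyo.

Lima-Tokyo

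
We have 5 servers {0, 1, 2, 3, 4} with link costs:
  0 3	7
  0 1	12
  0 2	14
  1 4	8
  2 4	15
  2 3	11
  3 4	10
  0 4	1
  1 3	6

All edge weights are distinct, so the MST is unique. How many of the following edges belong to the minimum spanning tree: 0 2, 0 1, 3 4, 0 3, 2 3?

Kruskal's algorithm — process edges by increasing weight (ties by edge label):
0 4 (1): add — endpoints in different components.
1 3 (6): add — endpoints in different components.
0 3 (7): add — endpoints in different components.
1 4 (8): skip — 1 and 4 already connected.
3 4 (10): skip — 3 and 4 already connected.
2 3 (11): add — endpoints in different components.
MST edge set: {0 4, 1 3, 0 3, 2 3}.
Of the listed edges, {0 3, 2 3} are in the MST → 2.

2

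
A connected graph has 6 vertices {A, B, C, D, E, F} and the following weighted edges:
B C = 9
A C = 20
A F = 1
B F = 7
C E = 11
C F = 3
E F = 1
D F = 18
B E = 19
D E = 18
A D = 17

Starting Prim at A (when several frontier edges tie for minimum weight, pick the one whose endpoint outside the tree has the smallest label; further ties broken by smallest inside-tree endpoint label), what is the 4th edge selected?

B-F

Prim, starting at A.
Step 1: cheapest edge leaving the tree is A F (1); add F.
Step 2: cheapest edge leaving the tree is E F (1); add E.
Step 3: cheapest edge leaving the tree is C F (3); add C.
Step 4: cheapest edge leaving the tree is B F (7); add B.
Step 5: cheapest edge leaving the tree is A D (17); add D.
The 4th edge added is B F.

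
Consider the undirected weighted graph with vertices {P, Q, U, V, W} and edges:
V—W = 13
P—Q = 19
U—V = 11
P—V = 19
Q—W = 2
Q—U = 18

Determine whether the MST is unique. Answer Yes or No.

No

Kruskal's algorithm — process edges by increasing weight (ties by edge label):
Q—W (2): add — endpoints in different components.
U—V (11): add — endpoints in different components.
V—W (13): add — endpoints in different components.
Q—U (18): skip — U and Q already connected.
P—Q (19): add — endpoints in different components.
Non-tree edge P—V has weight 19, equal to the heaviest edge on its tree cycle — swapping gives another MST of the same weight. Not unique.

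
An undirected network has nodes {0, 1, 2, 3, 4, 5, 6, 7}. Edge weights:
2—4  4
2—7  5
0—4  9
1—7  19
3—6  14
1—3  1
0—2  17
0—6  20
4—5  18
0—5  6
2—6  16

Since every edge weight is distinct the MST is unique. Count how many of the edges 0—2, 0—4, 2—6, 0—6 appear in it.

2

Kruskal: consider edges lightest-first.
1—3 (1): add — endpoints in different components.
2—4 (4): add — endpoints in different components.
2—7 (5): add — endpoints in different components.
0—5 (6): add — endpoints in different components.
0—4 (9): add — endpoints in different components.
3—6 (14): add — endpoints in different components.
2—6 (16): add — endpoints in different components.
MST edge set: {1—3, 2—4, 2—7, 0—5, 0—4, 3—6, 2—6}.
Of the listed edges, {0—4, 2—6} are in the MST → 2.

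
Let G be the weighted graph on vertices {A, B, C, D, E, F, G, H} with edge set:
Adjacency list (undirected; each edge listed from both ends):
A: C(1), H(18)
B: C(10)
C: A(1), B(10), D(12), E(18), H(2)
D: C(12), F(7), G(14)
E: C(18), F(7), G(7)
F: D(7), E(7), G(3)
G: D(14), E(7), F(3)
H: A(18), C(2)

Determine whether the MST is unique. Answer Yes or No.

No

Sort edges by weight, then run Kruskal:
A-C (1): add — endpoints in different components.
C-H (2): add — endpoints in different components.
F-G (3): add — endpoints in different components.
D-F (7): add — endpoints in different components.
E-F (7): add — endpoints in different components.
E-G (7): skip — E and G already connected.
B-C (10): add — endpoints in different components.
C-D (12): add — endpoints in different components.
Non-tree edge E-G has weight 7, equal to the heaviest edge on its tree cycle — swapping gives another MST of the same weight. Not unique.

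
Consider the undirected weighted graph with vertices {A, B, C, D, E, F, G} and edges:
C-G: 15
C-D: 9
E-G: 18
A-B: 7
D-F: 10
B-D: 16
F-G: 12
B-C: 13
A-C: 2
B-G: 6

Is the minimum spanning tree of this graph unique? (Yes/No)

Yes

Kruskal: consider edges lightest-first.
A-C (2): add. Components now {A,C} {B} {D} {E} {F} {G}
B-G (6): add. Components now {A,C} {B,G} {D} {E} {F}
A-B (7): add. Components now {A,B,C,G} {D} {E} {F}
C-D (9): add. Components now {A,B,C,D,G} {E} {F}
D-F (10): add. Components now {A,B,C,D,F,G} {E}
F-G (12): skip — F and G already connected.
B-C (13): skip — B and C already connected.
C-G (15): skip — C and G already connected.
B-D (16): skip — B and D already connected.
E-G (18): add. Components now {A,B,C,D,E,F,G}
Every non-tree edge has weight strictly greater than the heaviest edge on the tree path between its endpoints, so the MST is unique.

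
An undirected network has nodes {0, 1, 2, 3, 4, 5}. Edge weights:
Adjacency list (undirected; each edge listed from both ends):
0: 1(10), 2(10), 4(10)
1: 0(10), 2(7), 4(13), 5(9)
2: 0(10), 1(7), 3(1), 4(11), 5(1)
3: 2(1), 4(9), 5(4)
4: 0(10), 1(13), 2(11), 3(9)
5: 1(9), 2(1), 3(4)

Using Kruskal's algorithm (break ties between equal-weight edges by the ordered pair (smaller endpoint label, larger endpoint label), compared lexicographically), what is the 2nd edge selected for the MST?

Kruskal: consider edges lightest-first.
2–3 (1): add. Components now {0} {1} {2,3} {4} {5}
2–5 (1): add. Components now {0} {1} {2,3,5} {4}
3–5 (4): skip — 3 and 5 already connected.
1–2 (7): add. Components now {0} {1,2,3,5} {4}
1–5 (9): skip — 1 and 5 already connected.
3–4 (9): add. Components now {0} {1,2,3,4,5}
0–1 (10): add. Components now {0,1,2,3,4,5}
The 2nd edge added is 2–5.

2-5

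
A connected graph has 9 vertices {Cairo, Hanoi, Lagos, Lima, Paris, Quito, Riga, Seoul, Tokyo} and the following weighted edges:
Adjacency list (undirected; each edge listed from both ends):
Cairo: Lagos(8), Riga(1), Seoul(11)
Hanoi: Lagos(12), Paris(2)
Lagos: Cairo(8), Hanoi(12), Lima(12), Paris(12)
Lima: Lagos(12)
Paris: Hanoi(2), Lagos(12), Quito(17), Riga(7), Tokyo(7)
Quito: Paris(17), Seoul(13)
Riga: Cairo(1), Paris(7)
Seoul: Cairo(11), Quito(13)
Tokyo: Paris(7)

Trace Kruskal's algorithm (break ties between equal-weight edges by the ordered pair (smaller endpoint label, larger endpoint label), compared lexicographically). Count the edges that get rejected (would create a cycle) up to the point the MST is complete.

2

Kruskal's algorithm — process edges by increasing weight (ties by edge label):
Cairo-Riga (1): add — endpoints in different components.
Hanoi-Paris (2): add — endpoints in different components.
Paris-Riga (7): add — endpoints in different components.
Paris-Tokyo (7): add — endpoints in different components.
Cairo-Lagos (8): add — endpoints in different components.
Cairo-Seoul (11): add — endpoints in different components.
Hanoi-Lagos (12): skip — Lagos and Hanoi already connected.
Lagos-Lima (12): add — endpoints in different components.
Lagos-Paris (12): skip — Lagos and Paris already connected.
Quito-Seoul (13): add — endpoints in different components.
Edges rejected before the tree was complete: 2.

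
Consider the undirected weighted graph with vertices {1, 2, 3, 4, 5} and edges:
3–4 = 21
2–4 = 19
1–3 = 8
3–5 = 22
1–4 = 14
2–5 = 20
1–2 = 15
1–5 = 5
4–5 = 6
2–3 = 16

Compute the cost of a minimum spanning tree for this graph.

Kruskal: consider edges lightest-first.
1–5 (5): add. Components now {1,5} {2} {3} {4}
4–5 (6): add. Components now {1,4,5} {2} {3}
1–3 (8): add. Components now {1,3,4,5} {2}
1–4 (14): skip — 1 and 4 already connected.
1–2 (15): add. Components now {1,2,3,4,5}
MST edges: 1–5, 4–5, 1–3, 1–2; total weight 5+6+8+15 = 34.

34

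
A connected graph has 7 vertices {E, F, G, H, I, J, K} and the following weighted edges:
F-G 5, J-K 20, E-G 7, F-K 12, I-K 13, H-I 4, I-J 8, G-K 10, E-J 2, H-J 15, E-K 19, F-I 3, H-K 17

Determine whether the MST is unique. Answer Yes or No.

Kruskal's algorithm — process edges by increasing weight (ties by edge label):
E-J (2): add — endpoints in different components.
F-I (3): add — endpoints in different components.
H-I (4): add — endpoints in different components.
F-G (5): add — endpoints in different components.
E-G (7): add — endpoints in different components.
I-J (8): skip — I and J already connected.
G-K (10): add — endpoints in different components.
Every non-tree edge has weight strictly greater than the heaviest edge on the tree path between its endpoints, so the MST is unique.

Yes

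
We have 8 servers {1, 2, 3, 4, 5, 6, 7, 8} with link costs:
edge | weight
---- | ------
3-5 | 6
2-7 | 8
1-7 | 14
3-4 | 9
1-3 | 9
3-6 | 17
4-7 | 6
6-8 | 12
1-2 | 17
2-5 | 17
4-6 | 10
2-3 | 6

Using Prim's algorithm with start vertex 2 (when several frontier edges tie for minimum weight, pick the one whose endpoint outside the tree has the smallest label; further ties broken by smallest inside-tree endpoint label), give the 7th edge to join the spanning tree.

6-8

Prim, starting at 2.
Step 1: frontier [2-3 6, 2-7 8, 1-2 17, 2-5 17] → take 2-3 (6); add 3.
Step 2: frontier [2-7 8, 1-2 17, 2-5 17, 3-5 6, 1-3 9, 3-4 9, 3-6 17] → take 3-5 (6); add 5.
Step 3: frontier [2-7 8, 1-2 17, 1-3 9, 3-4 9, 3-6 17] → take 2-7 (8); add 7.
Step 4: frontier [1-2 17, 1-3 9, 3-4 9, 3-6 17, 4-7 6, 1-7 14] → take 4-7 (6); add 4.
Step 5: frontier [1-2 17, 1-3 9, 3-6 17, 4-6 10, 1-7 14] → take 1-3 (9); add 1.
Step 6: frontier [3-6 17, 4-6 10] → take 4-6 (10); add 6.
Step 7: frontier [6-8 12] → take 6-8 (12); add 8.
The 7th edge added is 6-8.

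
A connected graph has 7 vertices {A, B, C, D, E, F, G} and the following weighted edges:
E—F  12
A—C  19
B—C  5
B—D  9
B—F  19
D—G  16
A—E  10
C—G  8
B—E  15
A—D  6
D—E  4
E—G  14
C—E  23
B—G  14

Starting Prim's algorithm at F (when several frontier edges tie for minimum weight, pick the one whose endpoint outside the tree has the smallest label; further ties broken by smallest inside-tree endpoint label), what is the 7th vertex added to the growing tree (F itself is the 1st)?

Prim's algorithm from F:
Step 1: cheapest edge leaving the tree is E—F (12); add E.
Step 2: cheapest edge leaving the tree is D—E (4); add D.
Step 3: cheapest edge leaving the tree is A—D (6); add A.
Step 4: cheapest edge leaving the tree is B—D (9); add B.
Step 5: cheapest edge leaving the tree is B—C (5); add C.
Step 6: cheapest edge leaving the tree is C—G (8); add G.
Vertex order: F, E, D, A, B, C, G. The 7th vertex is G.

G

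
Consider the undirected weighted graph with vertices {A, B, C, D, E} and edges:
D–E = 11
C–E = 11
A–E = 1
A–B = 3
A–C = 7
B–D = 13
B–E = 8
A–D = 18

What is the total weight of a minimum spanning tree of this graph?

Kruskal's algorithm — process edges by increasing weight (ties by edge label):
A–E (1): add. Components now {A,E} {B} {C} {D}
A–B (3): add. Components now {A,B,E} {C} {D}
A–C (7): add. Components now {A,B,C,E} {D}
B–E (8): skip — B and E already connected.
C–E (11): skip — C and E already connected.
D–E (11): add. Components now {A,B,C,D,E}
MST edges: A–E, A–B, A–C, D–E; total weight 1+3+7+11 = 22.

22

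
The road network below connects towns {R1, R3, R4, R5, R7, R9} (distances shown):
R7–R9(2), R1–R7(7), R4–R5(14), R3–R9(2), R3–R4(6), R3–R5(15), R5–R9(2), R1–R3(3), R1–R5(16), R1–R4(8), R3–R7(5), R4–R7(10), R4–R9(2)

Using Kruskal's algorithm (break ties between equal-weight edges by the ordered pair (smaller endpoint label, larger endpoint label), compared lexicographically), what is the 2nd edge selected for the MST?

R4-R9

Sort edges by weight, then run Kruskal:
R3–R9 (2): add — endpoints in different components.
R4–R9 (2): add — endpoints in different components.
R5–R9 (2): add — endpoints in different components.
R7–R9 (2): add — endpoints in different components.
R1–R3 (3): add — endpoints in different components.
The 2nd edge added is R4–R9.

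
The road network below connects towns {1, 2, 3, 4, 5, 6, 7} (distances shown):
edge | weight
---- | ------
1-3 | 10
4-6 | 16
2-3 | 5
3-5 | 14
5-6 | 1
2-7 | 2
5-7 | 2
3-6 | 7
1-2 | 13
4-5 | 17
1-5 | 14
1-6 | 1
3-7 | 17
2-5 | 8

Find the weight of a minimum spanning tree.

Kruskal's algorithm — process edges by increasing weight (ties by edge label):
1-6 (1): add. Components now {1,6} {2} {3} {4} {5} {7}
5-6 (1): add. Components now {1,5,6} {2} {3} {4} {7}
2-7 (2): add. Components now {1,5,6} {2,7} {3} {4}
5-7 (2): add. Components now {1,2,5,6,7} {3} {4}
2-3 (5): add. Components now {1,2,3,5,6,7} {4}
3-6 (7): skip — 3 and 6 already connected.
2-5 (8): skip — 2 and 5 already connected.
1-3 (10): skip — 1 and 3 already connected.
1-2 (13): skip — 1 and 2 already connected.
1-5 (14): skip — 1 and 5 already connected.
3-5 (14): skip — 3 and 5 already connected.
4-6 (16): add. Components now {1,2,3,4,5,6,7}
MST edges: 1-6, 5-6, 2-7, 5-7, 2-3, 4-6; total weight 1+1+2+2+5+16 = 27.

27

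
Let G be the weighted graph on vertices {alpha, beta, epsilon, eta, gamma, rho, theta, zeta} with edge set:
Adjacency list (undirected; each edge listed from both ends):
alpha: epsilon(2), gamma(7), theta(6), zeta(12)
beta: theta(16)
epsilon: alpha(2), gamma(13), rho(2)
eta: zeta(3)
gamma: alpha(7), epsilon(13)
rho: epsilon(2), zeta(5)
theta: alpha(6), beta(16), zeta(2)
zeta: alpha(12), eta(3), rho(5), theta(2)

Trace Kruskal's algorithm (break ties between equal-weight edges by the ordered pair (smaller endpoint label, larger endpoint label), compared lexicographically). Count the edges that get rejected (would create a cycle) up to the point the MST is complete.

Kruskal: consider edges lightest-first.
alpha–epsilon (2): add — endpoints in different components.
epsilon–rho (2): add — endpoints in different components.
theta–zeta (2): add — endpoints in different components.
eta–zeta (3): add — endpoints in different components.
rho–zeta (5): add — endpoints in different components.
alpha–theta (6): skip — alpha and theta already connected.
alpha–gamma (7): add — endpoints in different components.
alpha–zeta (12): skip — alpha and zeta already connected.
epsilon–gamma (13): skip — gamma and epsilon already connected.
beta–theta (16): add — endpoints in different components.
Edges rejected before the tree was complete: 3.

3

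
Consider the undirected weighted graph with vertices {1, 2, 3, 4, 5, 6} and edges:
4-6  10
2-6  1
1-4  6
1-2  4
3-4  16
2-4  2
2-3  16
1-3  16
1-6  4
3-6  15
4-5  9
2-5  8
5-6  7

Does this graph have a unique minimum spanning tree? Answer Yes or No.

Kruskal's algorithm — process edges by increasing weight (ties by edge label):
2-6 (1): add. Components now {1} {2,6} {3} {4} {5}
2-4 (2): add. Components now {1} {2,4,6} {3} {5}
1-2 (4): add. Components now {1,2,4,6} {3} {5}
1-6 (4): skip — 1 and 6 already connected.
1-4 (6): skip — 1 and 4 already connected.
5-6 (7): add. Components now {1,2,4,5,6} {3}
2-5 (8): skip — 2 and 5 already connected.
4-5 (9): skip — 4 and 5 already connected.
4-6 (10): skip — 4 and 6 already connected.
3-6 (15): add. Components now {1,2,3,4,5,6}
Non-tree edge 1-6 has weight 4, equal to the heaviest edge on its tree cycle — swapping gives another MST of the same weight. Not unique.

No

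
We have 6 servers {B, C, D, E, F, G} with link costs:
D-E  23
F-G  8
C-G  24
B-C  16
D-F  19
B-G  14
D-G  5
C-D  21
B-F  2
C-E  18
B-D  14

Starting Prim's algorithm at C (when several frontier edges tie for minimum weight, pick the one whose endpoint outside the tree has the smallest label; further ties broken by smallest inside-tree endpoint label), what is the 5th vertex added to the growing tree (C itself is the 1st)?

Prim, starting at C.
Step 1: frontier [B-C 16, C-E 18, C-D 21, C-G 24] → take B-C (16); add B.
Step 2: frontier [B-F 2, B-D 14, B-G 14, C-E 18, C-D 21, C-G 24] → take B-F (2); add F.
Step 3: frontier [B-D 14, B-G 14, C-E 18, C-D 21, C-G 24, F-G 8, D-F 19] → take F-G (8); add G.
Step 4: frontier [B-D 14, C-E 18, C-D 21, D-F 19, D-G 5] → take D-G (5); add D.
Step 5: frontier [C-E 18, D-E 23] → take C-E (18); add E.
Vertex order: C, B, F, G, D, E. The 5th vertex is D.

D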